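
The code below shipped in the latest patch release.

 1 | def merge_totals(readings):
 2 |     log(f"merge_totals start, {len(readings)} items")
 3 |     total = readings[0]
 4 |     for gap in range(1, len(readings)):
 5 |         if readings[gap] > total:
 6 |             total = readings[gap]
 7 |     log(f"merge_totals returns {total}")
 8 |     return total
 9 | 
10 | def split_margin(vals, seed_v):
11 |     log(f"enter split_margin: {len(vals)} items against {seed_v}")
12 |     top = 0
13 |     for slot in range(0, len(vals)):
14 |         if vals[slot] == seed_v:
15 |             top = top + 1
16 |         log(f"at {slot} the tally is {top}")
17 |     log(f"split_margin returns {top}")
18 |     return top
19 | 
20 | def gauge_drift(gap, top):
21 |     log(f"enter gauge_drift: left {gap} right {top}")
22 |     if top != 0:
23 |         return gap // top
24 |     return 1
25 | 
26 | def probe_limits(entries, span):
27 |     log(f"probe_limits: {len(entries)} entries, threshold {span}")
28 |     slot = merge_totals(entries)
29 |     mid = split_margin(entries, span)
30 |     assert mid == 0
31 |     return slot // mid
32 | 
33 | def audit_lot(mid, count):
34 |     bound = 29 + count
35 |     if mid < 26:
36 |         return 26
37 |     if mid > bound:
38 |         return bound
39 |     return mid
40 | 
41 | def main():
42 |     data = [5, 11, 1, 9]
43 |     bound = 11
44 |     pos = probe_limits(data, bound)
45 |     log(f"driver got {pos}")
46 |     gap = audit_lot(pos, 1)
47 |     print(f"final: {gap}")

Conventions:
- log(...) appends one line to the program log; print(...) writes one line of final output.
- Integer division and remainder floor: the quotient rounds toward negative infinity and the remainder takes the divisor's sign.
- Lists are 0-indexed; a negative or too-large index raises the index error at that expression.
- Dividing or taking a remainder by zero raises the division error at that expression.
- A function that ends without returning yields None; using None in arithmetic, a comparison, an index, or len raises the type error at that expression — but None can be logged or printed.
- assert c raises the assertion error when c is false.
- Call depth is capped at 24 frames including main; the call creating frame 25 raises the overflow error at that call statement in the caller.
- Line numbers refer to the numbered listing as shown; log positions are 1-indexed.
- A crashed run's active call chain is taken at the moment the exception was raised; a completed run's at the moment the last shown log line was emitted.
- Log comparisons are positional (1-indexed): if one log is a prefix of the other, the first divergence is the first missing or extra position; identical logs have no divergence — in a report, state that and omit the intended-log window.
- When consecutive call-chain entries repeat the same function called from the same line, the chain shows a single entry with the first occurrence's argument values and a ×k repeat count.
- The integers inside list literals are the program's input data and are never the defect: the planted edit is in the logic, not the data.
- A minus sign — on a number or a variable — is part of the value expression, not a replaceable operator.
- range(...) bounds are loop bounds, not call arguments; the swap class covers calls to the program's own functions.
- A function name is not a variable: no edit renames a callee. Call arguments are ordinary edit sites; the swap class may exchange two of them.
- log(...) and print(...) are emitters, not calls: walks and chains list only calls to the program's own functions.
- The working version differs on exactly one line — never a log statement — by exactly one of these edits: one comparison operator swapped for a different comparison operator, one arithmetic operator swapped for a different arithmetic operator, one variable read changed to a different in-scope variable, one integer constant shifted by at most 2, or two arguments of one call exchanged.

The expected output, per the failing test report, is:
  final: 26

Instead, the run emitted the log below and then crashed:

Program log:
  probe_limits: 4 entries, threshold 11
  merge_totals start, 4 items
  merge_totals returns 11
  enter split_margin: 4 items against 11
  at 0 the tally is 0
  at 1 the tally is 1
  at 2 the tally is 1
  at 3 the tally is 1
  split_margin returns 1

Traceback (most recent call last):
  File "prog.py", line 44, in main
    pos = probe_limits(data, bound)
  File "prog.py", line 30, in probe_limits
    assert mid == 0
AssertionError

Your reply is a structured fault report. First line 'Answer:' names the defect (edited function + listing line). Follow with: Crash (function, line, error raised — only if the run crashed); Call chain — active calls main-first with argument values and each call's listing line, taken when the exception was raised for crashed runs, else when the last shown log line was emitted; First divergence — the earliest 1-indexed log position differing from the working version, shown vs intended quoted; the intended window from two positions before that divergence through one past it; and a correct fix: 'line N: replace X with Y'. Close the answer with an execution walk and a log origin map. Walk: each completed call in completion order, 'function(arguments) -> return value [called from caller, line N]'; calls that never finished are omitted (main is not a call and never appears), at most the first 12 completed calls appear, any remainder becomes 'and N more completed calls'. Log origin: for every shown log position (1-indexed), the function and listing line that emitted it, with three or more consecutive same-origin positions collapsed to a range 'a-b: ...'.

Answer: the defect is in probe_limits at line 30.
Key observation: The log ends early — 9 lines, where the working version next logs 'driver got 11'.
Crash: probe_limits, line 30, AssertionError.
Call chain: main -> probe_limits([5, 11, 1, 9], 11) (called at line 44).
First divergence: position 10; the shown log stops at 9 lines while the working version next logs 'driver got 11'.
Intended log window:
  8: at 3 the tally is 1
  9: split_margin returns 1
  10: driver got 11
Execution walk:
  merge_totals([5, 11, 1, 9]) -> 11  [called from probe_limits, line 28]
  split_margin([5, 11, 1, 9], 11) -> 1  [called from probe_limits, line 29]
Origin of each log line:
  1: from probe_limits, line 27
  2: from merge_totals, line 2
  3: from merge_totals, line 7
  4: from split_margin, line 11
  5-8: from split_margin, line 16
  9: from split_margin, line 17
A correct fix: line 30: replace `==` with `>`.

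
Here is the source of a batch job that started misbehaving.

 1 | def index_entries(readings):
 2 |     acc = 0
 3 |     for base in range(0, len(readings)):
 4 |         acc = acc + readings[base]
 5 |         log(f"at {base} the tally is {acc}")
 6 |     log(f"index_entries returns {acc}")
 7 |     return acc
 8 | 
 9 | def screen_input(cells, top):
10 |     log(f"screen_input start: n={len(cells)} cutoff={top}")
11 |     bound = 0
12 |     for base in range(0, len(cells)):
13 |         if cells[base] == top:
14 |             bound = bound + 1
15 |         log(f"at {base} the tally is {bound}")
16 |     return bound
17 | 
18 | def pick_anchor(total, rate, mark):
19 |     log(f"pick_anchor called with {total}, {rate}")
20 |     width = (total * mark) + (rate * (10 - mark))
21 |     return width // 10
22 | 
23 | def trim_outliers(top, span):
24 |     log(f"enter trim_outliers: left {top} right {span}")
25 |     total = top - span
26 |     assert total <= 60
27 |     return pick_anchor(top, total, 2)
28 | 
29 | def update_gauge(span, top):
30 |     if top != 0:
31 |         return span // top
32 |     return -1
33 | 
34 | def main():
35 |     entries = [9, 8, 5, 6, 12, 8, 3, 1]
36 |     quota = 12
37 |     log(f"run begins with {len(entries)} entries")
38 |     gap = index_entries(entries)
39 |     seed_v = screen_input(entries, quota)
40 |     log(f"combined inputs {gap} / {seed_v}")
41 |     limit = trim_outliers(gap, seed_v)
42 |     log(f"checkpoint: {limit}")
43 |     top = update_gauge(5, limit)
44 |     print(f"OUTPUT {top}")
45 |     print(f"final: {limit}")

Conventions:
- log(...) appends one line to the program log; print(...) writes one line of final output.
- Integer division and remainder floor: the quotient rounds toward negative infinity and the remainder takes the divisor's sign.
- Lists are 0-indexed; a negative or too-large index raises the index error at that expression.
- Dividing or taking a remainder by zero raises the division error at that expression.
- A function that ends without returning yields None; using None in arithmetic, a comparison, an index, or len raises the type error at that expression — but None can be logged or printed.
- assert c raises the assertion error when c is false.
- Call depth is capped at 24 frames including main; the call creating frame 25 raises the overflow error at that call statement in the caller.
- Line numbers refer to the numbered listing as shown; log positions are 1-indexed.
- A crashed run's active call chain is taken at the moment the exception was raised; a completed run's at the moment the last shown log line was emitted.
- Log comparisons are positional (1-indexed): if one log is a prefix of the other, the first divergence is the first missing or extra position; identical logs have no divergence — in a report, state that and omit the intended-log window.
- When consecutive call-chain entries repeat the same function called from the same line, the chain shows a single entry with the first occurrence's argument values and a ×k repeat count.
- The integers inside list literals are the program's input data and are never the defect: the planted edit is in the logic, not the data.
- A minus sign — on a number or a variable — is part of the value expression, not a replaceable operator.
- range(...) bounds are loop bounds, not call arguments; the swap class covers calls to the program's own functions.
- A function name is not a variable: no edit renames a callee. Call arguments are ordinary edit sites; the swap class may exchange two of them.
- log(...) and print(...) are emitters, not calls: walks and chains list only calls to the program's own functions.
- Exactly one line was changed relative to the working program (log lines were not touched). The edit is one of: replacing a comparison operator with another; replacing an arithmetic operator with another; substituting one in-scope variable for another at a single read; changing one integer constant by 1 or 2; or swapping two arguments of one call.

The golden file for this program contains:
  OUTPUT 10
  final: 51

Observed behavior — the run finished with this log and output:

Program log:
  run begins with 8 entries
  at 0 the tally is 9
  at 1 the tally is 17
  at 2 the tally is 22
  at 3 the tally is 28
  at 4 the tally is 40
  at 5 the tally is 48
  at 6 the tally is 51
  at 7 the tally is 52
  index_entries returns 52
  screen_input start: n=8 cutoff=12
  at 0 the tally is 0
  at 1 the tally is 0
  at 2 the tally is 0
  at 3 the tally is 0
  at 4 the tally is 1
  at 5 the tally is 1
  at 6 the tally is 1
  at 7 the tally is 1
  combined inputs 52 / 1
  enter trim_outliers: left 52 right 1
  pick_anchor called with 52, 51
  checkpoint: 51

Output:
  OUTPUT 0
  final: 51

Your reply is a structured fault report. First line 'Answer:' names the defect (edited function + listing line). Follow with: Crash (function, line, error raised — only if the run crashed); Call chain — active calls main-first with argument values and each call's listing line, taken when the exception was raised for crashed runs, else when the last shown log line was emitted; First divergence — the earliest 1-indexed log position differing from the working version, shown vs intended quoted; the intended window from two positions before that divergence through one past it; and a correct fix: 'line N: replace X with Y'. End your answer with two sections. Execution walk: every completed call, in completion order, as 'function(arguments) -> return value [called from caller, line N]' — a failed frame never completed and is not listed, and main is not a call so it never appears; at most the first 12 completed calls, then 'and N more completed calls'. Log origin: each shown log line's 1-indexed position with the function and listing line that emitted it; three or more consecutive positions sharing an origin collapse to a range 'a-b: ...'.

Answer: the defect is in main at line 43.
Key fact: Every logged value matches the working version; the printed result is what differs.
Call chain: main.
First divergence: none (the log streams are identical).
Execution walk:
  index_entries([9, 8, 5, 6, 12, 8, 3, 1]) -> 52  [called from main, line 38]
  screen_input([9, 8, 5, 6, 12, 8, 3, 1], 12) -> 1  [called from main, line 39]
  pick_anchor(52, 51, 2) -> 51  [called from trim_outliers, line 27]
  trim_outliers(52, 1) -> 51  [called from main, line 41]
  update_gauge(5, 51) -> 0  [called from main, line 43]
Log origins:
  1: emitted by main (line 37)
  2-9: emitted by index_entries (line 5)
  10: emitted by index_entries (line 6)
  11: emitted by screen_input (line 10)
  12-19: emitted by screen_input (line 15)
  20: emitted by main (line 40)
  21: emitted by trim_outliers (line 24)
  22: emitted by pick_anchor (line 19)
  23: emitted by main (line 42)
A correct fix: line 43: replace `update_gauge(5, limit)` with `update_gauge(limit, 5)`.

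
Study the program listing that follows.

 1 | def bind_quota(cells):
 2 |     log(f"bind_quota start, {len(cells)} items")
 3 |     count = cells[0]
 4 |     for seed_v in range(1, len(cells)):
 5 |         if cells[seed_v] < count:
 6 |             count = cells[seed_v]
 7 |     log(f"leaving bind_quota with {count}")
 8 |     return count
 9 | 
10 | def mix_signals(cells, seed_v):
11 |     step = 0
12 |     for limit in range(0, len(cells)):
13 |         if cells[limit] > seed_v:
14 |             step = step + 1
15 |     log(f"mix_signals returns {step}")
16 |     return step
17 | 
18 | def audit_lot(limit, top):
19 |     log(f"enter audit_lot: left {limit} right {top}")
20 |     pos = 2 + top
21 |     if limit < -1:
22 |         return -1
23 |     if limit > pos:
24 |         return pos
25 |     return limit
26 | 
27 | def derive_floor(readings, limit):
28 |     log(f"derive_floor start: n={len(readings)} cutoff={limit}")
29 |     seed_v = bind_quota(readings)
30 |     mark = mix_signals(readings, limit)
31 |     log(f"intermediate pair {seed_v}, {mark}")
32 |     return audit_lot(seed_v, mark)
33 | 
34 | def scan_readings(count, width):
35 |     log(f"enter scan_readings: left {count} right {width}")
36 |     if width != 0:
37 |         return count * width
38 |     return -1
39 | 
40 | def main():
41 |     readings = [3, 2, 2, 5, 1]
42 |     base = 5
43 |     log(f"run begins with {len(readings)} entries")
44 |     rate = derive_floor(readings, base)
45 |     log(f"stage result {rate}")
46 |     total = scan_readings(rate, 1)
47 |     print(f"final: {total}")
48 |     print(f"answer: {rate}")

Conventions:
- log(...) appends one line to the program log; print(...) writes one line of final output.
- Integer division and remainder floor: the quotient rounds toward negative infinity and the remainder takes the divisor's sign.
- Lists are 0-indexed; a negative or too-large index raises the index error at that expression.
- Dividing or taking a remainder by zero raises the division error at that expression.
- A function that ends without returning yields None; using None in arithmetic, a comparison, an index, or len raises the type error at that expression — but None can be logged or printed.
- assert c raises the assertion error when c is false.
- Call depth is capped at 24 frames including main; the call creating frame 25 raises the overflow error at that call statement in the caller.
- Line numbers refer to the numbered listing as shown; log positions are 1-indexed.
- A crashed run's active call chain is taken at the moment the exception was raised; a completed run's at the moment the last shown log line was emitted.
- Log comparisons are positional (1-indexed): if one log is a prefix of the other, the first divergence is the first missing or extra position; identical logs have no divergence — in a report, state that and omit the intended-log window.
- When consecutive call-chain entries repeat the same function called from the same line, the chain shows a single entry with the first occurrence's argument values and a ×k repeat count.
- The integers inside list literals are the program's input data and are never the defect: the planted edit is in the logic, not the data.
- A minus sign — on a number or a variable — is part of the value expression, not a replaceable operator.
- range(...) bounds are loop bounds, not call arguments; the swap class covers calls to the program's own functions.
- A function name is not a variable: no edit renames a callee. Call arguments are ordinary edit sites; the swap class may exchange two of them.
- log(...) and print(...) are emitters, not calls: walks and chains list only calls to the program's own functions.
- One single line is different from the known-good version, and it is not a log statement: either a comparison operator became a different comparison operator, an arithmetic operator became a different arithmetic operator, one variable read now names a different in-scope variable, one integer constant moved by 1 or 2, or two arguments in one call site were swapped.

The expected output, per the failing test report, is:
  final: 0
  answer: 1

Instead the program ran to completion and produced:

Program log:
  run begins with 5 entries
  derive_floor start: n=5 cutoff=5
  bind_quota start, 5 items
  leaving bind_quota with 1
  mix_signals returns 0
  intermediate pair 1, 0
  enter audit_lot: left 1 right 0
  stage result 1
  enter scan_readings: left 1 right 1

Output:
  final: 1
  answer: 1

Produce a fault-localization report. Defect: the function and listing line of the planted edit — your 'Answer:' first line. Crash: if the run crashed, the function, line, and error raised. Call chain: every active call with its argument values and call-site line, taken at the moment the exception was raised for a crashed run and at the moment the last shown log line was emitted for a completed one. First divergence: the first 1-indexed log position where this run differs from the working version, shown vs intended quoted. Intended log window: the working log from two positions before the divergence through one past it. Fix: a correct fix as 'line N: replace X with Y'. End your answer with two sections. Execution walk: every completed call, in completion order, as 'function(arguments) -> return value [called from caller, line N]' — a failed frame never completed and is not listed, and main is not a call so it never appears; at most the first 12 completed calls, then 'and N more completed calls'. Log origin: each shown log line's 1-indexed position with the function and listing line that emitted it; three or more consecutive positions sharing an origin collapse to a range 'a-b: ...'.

Answer: the defect is in scan_readings at line 37.
Core observation: The logs agree in full; only the final output differs.
Call chain: main -> scan_readings(1, 1) (called at line 46).
First divergence: none (the log streams are identical).
Execution walk:
  bind_quota([3, 2, 2, 5, 1]) -> 1  [called from derive_floor, line 29]
  mix_signals([3, 2, 2, 5, 1], 5) -> 0  [called from derive_floor, line 30]
  audit_lot(1, 0) -> 1  [called from derive_floor, line 32]
  derive_floor([3, 2, 2, 5, 1], 5) -> 1  [called from main, line 44]
  scan_readings(1, 1) -> 1  [called from main, line 46]
Log origins:
  1: from main, line 43
  2: from derive_floor, line 28
  3: from bind_quota, line 2
  4: from bind_quota, line 7
  5: from mix_signals, line 15
  6: from derive_floor, line 31
  7: from audit_lot, line 19
  8: from main, line 45
  9: from scan_readings, line 35
A correct fix: line 37: replace `*` with `%`.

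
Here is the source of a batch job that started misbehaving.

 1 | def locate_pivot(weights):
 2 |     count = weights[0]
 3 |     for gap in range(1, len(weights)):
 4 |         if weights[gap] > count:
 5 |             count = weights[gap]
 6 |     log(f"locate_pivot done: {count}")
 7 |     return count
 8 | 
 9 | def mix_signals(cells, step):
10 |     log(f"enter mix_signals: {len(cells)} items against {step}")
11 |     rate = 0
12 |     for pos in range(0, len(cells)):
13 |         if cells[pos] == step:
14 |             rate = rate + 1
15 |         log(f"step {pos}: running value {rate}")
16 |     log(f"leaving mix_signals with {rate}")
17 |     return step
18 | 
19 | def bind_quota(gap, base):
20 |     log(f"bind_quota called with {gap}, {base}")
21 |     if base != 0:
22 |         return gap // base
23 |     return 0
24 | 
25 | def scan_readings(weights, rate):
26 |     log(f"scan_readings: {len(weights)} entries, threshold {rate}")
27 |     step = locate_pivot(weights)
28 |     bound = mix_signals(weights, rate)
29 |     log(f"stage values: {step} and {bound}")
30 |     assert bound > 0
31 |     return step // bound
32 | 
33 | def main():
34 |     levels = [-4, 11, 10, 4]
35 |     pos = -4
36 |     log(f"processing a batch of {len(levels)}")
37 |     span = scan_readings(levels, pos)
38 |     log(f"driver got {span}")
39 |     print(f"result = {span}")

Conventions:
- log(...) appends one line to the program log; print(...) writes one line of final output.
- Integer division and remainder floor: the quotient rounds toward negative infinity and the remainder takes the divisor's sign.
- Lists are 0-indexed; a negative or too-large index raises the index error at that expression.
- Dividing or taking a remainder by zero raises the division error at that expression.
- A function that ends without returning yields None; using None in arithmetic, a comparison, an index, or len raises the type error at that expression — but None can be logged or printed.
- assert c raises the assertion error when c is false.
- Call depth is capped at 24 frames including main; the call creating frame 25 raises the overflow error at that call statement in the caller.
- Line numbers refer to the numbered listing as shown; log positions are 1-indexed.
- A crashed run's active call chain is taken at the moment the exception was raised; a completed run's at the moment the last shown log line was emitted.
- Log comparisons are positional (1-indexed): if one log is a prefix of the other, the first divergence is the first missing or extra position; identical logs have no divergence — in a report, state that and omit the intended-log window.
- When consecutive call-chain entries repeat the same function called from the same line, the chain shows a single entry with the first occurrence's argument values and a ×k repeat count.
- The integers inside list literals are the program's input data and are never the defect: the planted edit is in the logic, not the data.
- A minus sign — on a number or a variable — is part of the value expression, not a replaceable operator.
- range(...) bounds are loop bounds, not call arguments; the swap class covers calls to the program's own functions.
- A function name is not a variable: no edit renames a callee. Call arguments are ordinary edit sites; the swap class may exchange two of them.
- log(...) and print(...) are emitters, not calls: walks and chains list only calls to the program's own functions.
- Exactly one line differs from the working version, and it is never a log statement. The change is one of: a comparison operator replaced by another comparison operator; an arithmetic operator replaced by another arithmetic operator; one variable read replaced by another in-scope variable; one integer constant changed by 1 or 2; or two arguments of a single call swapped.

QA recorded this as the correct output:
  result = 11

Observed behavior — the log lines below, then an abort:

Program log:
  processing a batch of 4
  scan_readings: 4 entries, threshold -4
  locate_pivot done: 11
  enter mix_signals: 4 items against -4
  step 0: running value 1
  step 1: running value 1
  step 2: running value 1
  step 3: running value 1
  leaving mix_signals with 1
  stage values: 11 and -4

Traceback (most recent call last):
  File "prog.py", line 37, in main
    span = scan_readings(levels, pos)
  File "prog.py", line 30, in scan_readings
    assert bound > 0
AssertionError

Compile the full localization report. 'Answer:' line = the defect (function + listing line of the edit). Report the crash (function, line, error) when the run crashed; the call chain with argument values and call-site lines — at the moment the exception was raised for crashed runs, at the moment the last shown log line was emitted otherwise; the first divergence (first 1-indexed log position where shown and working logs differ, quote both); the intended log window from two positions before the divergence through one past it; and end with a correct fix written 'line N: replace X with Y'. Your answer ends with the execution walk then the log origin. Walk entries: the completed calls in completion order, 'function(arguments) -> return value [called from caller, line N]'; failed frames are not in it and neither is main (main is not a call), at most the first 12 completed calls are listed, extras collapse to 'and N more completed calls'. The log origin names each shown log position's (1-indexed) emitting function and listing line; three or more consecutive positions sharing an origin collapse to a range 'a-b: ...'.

Answer: the defect is in mix_signals at line 17.
Core observation: The earliest visible damage is log position 10 — 'stage values: 11 and -4' rather than the intended 'stage values: 11 and 1'.
Crash: scan_readings, line 30, AssertionError.
Call chain: main -> scan_readings([-4, 11, 10, 4], -4) (called at line 37).
First divergence: position 10 — the shown line 'stage values: 11 and -4' should read 'stage values: 11 and 1'.
Intended log window:
  8: step 3: running value 1
  9: leaving mix_signals with 1
  10: stage values: 11 and 1
  11: driver got 11
Execution walk:
  locate_pivot([-4, 11, 10, 4]) -> 11  [called from scan_readings, line 27]
  mix_signals([-4, 11, 10, 4], -4) -> -4  [called from scan_readings, line 28]
Log origins:
  1: logged in main at line 36
  2: logged in scan_readings at line 26
  3: logged in locate_pivot at line 6
  4: logged in mix_signals at line 10
  5-8: logged in mix_signals at line 15
  9: logged in mix_signals at line 16
  10: logged in scan_readings at line 29
A correct fix: line 17: replace `step` with `rate`.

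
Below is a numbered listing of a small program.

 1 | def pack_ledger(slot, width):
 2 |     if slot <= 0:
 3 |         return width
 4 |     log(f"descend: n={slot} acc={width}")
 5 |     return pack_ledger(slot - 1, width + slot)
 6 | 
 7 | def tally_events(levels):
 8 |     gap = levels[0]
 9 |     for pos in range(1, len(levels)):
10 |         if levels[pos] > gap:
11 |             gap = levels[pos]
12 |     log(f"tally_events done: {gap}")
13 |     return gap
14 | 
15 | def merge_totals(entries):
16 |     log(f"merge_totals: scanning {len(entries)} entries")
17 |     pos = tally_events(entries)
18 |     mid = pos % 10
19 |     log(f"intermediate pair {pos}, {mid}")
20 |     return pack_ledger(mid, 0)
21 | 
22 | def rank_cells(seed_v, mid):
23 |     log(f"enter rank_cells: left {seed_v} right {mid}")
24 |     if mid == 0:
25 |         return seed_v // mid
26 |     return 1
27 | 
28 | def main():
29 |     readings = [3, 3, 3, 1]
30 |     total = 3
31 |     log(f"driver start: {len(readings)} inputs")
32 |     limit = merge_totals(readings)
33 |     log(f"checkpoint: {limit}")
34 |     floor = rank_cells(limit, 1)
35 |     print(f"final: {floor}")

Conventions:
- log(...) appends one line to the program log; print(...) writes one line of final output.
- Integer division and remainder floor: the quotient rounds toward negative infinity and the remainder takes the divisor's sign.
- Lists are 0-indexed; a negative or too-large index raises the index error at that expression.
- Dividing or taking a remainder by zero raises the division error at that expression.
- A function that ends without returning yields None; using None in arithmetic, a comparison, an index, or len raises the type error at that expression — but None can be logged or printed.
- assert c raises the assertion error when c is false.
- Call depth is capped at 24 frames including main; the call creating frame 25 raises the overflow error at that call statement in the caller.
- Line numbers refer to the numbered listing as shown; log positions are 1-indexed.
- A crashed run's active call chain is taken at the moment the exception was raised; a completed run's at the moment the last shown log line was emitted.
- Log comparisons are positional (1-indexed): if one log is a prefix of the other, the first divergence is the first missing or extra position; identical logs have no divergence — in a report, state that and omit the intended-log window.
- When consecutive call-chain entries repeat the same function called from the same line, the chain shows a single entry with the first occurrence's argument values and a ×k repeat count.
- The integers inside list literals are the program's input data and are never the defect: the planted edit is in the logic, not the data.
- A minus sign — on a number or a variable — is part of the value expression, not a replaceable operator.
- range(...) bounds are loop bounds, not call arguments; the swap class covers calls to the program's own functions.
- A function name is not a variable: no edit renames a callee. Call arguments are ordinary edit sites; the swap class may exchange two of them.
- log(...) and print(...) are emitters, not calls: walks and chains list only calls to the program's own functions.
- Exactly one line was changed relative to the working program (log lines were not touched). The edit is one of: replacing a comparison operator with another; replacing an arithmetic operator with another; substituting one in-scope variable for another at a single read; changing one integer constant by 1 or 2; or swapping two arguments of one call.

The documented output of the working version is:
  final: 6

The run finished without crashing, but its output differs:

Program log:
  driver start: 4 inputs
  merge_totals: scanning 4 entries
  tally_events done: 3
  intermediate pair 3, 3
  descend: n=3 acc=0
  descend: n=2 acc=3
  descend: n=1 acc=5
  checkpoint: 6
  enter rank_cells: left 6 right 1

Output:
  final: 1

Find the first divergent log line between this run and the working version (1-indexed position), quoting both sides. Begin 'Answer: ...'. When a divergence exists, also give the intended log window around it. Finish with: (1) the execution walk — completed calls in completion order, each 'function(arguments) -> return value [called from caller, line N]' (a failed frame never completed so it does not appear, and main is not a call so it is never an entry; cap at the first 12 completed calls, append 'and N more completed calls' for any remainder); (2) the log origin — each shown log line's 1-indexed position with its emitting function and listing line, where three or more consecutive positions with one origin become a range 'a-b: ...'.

Answer: none; the two logs match at every position.
Execution walk:
  tally_events([3, 3, 3, 1]) -> 3  [called from merge_totals, line 17]
  pack_ledger(0, 6) -> 6  [called from pack_ledger, line 5]
  pack_ledger(1, 5) -> 6  [called from pack_ledger, line 5]
  pack_ledger(2, 3) -> 6  [called from pack_ledger, line 5]
  pack_ledger(3, 0) -> 6  [called from merge_totals, line 20]
  merge_totals([3, 3, 3, 1]) -> 6  [called from main, line 32]
  rank_cells(6, 1) -> 1  [called from main, line 34]
Log origins:
  1: emitted by main (line 31)
  2: emitted by merge_totals (line 16)
  3: emitted by tally_events (line 12)
  4: emitted by merge_totals (line 19)
  5-7: emitted by pack_ledger (line 4)
  8: emitted by main (line 33)
  9: emitted by rank_cells (line 23)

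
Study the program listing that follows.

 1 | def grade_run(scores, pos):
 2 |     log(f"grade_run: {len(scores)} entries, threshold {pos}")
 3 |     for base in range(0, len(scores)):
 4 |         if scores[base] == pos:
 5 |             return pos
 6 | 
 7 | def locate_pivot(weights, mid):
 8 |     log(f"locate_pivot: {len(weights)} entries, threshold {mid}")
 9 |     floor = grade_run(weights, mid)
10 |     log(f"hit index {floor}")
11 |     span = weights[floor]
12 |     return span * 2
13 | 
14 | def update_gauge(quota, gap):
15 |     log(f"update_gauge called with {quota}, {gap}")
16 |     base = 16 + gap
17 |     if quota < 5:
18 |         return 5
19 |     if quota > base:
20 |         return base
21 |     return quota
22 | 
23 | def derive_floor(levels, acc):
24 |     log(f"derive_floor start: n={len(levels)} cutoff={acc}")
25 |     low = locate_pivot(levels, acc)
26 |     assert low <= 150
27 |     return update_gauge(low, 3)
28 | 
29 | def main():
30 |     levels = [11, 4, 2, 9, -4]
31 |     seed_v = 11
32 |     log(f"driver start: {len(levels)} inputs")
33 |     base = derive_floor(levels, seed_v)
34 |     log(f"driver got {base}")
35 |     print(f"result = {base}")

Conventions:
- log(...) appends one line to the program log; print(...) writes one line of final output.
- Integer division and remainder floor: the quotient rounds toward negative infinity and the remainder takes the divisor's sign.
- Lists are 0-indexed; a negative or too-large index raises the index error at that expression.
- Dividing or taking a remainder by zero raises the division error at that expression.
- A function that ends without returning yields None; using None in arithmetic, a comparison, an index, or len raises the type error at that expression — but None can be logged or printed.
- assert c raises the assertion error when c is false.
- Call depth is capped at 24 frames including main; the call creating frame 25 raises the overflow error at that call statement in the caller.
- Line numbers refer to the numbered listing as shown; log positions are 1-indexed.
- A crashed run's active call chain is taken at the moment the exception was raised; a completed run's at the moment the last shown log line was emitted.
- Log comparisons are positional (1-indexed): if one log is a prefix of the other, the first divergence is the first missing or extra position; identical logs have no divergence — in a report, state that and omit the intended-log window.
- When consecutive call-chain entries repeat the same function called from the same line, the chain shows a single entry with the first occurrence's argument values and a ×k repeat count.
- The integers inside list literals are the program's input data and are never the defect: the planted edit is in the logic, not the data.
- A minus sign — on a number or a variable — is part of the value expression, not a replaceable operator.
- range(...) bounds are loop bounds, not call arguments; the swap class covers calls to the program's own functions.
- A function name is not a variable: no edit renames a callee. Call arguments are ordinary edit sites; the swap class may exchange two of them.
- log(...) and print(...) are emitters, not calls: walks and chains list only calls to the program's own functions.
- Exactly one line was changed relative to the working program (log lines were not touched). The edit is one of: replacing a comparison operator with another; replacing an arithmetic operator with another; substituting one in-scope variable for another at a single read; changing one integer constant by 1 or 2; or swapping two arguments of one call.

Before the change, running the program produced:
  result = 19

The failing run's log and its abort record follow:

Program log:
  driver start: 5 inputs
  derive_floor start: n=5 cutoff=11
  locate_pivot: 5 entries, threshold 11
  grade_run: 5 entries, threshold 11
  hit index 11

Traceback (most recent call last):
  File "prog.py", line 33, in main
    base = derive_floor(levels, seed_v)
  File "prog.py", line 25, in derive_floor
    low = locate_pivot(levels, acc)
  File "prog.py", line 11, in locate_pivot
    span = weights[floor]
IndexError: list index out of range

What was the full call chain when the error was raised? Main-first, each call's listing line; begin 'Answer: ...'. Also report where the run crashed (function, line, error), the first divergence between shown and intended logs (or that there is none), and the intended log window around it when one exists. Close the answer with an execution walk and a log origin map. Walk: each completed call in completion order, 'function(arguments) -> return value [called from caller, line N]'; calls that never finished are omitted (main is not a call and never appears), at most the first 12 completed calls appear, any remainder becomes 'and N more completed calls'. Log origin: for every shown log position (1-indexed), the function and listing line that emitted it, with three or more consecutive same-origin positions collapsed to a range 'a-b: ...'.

Answer: main -> derive_floor (called at line 33) -> locate_pivot (called at line 25).
The tell: At log position 5 the runs split — shown 'hit index 11', but the working version logs 'hit index 0'.
Crash: locate_pivot, line 11, IndexError.
First divergence: position 5; shown 'hit index 11' vs intended 'hit index 0'.
Intended log window:
  3: locate_pivot: 5 entries, threshold 11
  4: grade_run: 5 entries, threshold 11
  5: hit index 0
  6: update_gauge called with 22, 3
Execution walk:
  grade_run([11, 4, 2, 9, -4], 11) -> 11  [called from locate_pivot, line 9]
Log origin:
  1 — main, line 32
  2 — derive_floor, line 24
  3 — locate_pivot, line 8
  4 — grade_run, line 2
  5 — locate_pivot, line 10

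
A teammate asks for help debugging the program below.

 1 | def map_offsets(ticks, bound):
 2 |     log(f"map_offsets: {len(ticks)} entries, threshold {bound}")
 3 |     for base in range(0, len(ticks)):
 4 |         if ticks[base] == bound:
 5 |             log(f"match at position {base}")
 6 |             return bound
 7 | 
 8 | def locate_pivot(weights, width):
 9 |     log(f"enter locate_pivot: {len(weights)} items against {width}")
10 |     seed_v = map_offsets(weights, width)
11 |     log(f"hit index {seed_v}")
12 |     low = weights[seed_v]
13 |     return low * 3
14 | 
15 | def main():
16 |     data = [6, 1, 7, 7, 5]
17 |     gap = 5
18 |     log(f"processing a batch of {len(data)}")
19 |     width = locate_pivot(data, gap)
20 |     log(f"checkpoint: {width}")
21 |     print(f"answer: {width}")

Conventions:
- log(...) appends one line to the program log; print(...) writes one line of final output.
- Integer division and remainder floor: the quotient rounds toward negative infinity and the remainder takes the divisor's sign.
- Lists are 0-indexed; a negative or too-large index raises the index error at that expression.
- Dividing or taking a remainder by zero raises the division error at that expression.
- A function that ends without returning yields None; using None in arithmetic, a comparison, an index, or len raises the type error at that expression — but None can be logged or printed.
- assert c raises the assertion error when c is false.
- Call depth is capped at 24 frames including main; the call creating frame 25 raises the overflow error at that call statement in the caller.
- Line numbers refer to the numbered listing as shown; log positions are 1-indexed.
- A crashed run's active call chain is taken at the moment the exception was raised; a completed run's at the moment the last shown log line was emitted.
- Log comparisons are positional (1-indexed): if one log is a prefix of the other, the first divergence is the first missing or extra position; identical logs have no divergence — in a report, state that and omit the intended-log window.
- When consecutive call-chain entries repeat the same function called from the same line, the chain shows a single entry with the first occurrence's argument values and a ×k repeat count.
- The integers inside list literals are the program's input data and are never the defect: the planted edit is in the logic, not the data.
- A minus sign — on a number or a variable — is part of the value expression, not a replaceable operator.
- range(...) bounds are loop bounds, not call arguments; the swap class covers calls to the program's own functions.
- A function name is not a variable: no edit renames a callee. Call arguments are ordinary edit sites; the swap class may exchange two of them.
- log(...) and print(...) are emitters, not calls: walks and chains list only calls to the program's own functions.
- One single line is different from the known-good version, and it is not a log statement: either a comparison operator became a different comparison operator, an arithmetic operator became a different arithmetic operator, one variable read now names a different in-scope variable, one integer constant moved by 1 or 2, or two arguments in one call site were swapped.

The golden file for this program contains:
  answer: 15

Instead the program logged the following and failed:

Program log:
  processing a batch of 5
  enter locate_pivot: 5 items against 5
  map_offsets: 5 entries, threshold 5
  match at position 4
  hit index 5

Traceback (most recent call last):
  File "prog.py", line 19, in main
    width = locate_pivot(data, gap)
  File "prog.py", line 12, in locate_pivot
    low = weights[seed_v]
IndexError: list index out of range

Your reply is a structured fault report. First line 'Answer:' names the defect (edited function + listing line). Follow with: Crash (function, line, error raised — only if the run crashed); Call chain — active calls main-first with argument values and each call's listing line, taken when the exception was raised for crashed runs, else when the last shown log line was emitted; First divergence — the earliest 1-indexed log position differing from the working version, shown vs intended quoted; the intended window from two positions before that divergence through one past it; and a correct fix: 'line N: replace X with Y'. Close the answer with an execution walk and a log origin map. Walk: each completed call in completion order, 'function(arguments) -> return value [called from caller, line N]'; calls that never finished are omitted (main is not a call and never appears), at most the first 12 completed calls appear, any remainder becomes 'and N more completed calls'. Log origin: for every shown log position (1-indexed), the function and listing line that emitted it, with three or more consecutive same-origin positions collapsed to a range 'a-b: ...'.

Answer: the defect is in map_offsets at line 6.
Key observation: Position 5 is the first bad log line: 'hit index 5' should read 'hit index 4'.
Crash: locate_pivot, line 12, IndexError.
Call chain: main -> locate_pivot([6, 1, 7, 7, 5], 5) (called at line 19).
First divergence: at position 5 the run shows 'hit index 5' where the working version logs 'hit index 4'.
Intended log window:
  3: map_offsets: 5 entries, threshold 5
  4: match at position 4
  5: hit index 4
  6: checkpoint: 15
Execution walk:
  map_offsets([6, 1, 7, 7, 5], 5) -> 5  [called from locate_pivot, line 10]
Log origins:
  1 — main, line 18
  2 — locate_pivot, line 9
  3 — map_offsets, line 2
  4 — map_offsets, line 5
  5 — locate_pivot, line 11
A correct fix: line 6: replace `bound` with `base`.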